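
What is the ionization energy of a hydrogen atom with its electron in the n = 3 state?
1.511744 eV

The ionization energy is the energy needed to remove the electron completely (n → ∞).

For hydrogen, E_n = -13.6057 eV / n².

At n = 3: E_3 = -13.6057 / 3² = -1.511744444 eV
At n = ∞: E_∞ = 0 eV

Ionization energy = E_∞ - E_3 = 0 - (-1.511744444) = 1.511744444 eV
Ionization energy ≈ 1.511744 eV

This is also called the binding energy of the electron in state n = 3.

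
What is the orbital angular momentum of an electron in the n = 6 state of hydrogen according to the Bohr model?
6.32743e-34 J·s (or 6ℏ)

In the Bohr model, angular momentum is quantized:
L = nℏ

where ℏ = h/(2π) = 1.0545718e-34 J·s

For n = 6:
L = 6 × 1.0545718e-34 J·s
L = 6.32743e-34 J·s

This can also be written as L = 6ℏ.
The angular momentum is an integer multiple of the reduced Planck constant.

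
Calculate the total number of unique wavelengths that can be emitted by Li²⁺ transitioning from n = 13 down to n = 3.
55

The electron can occupy levels n = 3, 4, ..., 13 during de-excitation — that is m = 13 - 3 + 1 = 11 distinct levels.

The number of distinct spectral lines equals the number of ways to choose 2 of these m levels (each pair gives one possible emission transition):

Number of lines = m(m-1)/2 = 11×10/2 = 55

These correspond to all possible transitions between the 11 levels:
13 → 12, 13 → 11, 13 → 10, 13 → 9, 13 → 8, 13 → 7, 13 → 6, 13 → 5...

Each transition produces a photon with a unique energy (and thus wavelength). This count does not depend on Z.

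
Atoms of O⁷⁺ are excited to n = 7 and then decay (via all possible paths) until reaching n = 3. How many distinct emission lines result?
10

The electron can occupy levels n = 3, 4, ..., 7 during de-excitation — that is m = 7 - 3 + 1 = 5 distinct levels.

The number of distinct spectral lines equals the number of ways to choose 2 of these m levels (each pair gives one possible emission transition):

Number of lines = m(m-1)/2 = 5×4/2 = 10

These correspond to all possible transitions between the 5 levels:
7 → 6, 7 → 5, 7 → 4, 7 → 3, 6 → 5, 6 → 4, 6 → 3, 5 → 4...

Each transition produces a photon with a unique energy (and thus wavelength). This count does not depend on Z.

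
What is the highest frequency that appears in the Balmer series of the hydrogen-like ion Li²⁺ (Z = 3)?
7.40215e+15 Hz

The series limit corresponds to the transition from n = ∞ to n = 2.
This is the highest energy (shortest wavelength) transition in the Balmer series.

E_∞ = 0 eV
E_2 = -13.6057 × 3² / 2² = -30.6128250 eV

Energy at series limit:
ΔE = E_∞ - E_2 = 0 - (-30.6128250) = 30.6128250 eV
E = 30.6128250 eV × (1.602177 × 10⁻¹⁹ J/eV) = 4.9047164e-18 J
f = E/h = 4.9047164e-18 J / (6.62607 × 10⁻³⁴ J·s) = 7.40215e+15 Hz

This energy equals the ionization energy from the n = 2 state of Li²⁺.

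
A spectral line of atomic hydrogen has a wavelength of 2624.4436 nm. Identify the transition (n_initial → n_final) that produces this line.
n = 6 → n = 4

First, find the photon energy from the wavelength (hc = 1239.84 eV·nm):
E = hc/λ = 1239.84 eV·nm / 2624.4436 nm = 0.47242014 eV

The energy levels of hydrogen satisfy E_n = -13.6057 / n² eV, so an emission n_i → n_f releases
ΔE = 13.6057 × (1/n_f² − 1/n_i²) eV.

Setting ΔE equal to the photon energy:
1/n_f² − 1/n_i² = 0.47242014 / 13.6057 = 0.034722222

Since 1/n_i² must be positive, we need 1/n_f² > 0.034722222, i.e. n_f ≤ 5. For each allowed n_f, solve n_i = (1/n_f² − 0.034722222)^(−1/2) and check whether it is a whole number:
  n_f = 1: 1/n_i² = 1.000000000 − 0.034722222 = 0.965277778 → n_i = 1.018  (not an integer) ✗
  n_f = 2: 1/n_i² = 0.250000000 − 0.034722222 = 0.215277778 → n_i = 2.155  (not an integer) ✗
  n_f = 3: 1/n_i² = 0.111111111 − 0.034722222 = 0.076388889 → n_i = 3.618  (not an integer) ✗
  n_f = 4: 1/n_i² = 0.062500000 − 0.034722222 = 0.027777778 → n_i = 6.000  → integer, n_i = 6 ✓
  n_f = 5: 1/n_i² = 0.040000000 − 0.034722222 = 0.005277778 → n_i = 13.765  (not an integer) ✗

Only n_f = 4 gives an integer upper level, n_i = 6.

The transition is from n = 6 to n = 4 (emission).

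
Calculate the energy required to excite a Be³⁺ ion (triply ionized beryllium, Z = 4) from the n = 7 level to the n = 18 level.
3.77 eV

The energy levels of a hydrogen-like atom are E_n = -13.6057 Z² eV / n².

Energy at n = 7: E_7 = -13.6057 × 4² / 7² = -4.44268 eV
Energy at n = 18: E_18 = -13.6057 × 4² / 18² = -0.67189 eV

The excitation energy is the difference:
ΔE = E_18 - E_7
ΔE = -0.67189 - (-4.44268)
ΔE = 3.77 eV

Since this is positive, energy must be absorbed (photon absorption).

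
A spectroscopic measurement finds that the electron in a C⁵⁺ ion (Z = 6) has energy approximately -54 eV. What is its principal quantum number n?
n = 3

The exact energy levels follow E_n = -13.6057 Z² / n² eV with Z = 6.

The measured value (-54 eV) is reported to only 2 significant figures, so we must test candidate n values and see which one matches to that precision.

Candidate energies:
  n = 1:  E = -13.6057 × 6² / 1² = -489.80520 eV
  n = 2:  E = -13.6057 × 6² / 2² = -122.45130 eV
  n = 3:  E = -13.6057 × 6² / 3² = -54.42280 eV  ← matches
  n = 4:  E = -13.6057 × 6² / 4² = -30.61283 eV
  n = 5:  E = -13.6057 × 6² / 5² = -19.59221 eV

Checking against the measurement of -54 eV (2 sig figs), only n = 3 agrees:
E_3 = -54.42280 eV, which rounds to -54 eV ✓

Therefore n = 3.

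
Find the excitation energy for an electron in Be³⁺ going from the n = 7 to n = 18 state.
3.7708 eV

The energy levels of a hydrogen-like atom are E_n = -13.6057 Z² eV / n².

Energy at n = 7: E_7 = -13.6057 × 4² / 7² = -4.4426776 eV
Energy at n = 18: E_18 = -13.6057 × 4² / 18² = -0.6718864 eV

The excitation energy is the difference:
ΔE = E_18 - E_7
ΔE = -0.6718864 - (-4.4426776)
ΔE = 3.7708 eV

Since this is positive, energy must be absorbed (photon absorption).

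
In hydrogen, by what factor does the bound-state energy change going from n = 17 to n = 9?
3.5679

Using E_n = -13.6057 Z² / n² eV with Z = 1:

E_9 = -13.6057 / 9² = -13.6057 / 81 = -0.1679716049 eV
E_17 = -13.6057 / 17² = -13.6057 / 289 = -0.0470785467 eV

The ratio is:
E_9/E_17 = (-0.1679716049) / (-0.0470785467)
E_9/E_17 = (-13.6057/81) / (-13.6057/289)
E_9/E_17 = 289/81
E_9/E_17 = 3.5679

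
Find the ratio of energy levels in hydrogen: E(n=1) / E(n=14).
196.00

Using E_n = -13.6057 Z² / n² eV with Z = 1:

E_1 = -13.6057 / 1² = -13.6057 / 1 = -13.60570000 eV
E_14 = -13.6057 / 14² = -13.6057 / 196 = -0.06941684 eV

The ratio is:
E_1/E_14 = (-13.60570000) / (-0.06941684)
E_1/E_14 = (-13.6057/1) / (-13.6057/196)
E_1/E_14 = 196/1
E_1/E_14 = 196.00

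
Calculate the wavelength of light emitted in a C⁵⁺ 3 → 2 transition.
18.225303 nm

First, find the transition energy using E_n = -13.6057 Z² / n² eV:
E_3 = -13.6057 × 6² / 3² = -54.42280000 eV
E_2 = -13.6057 × 6² / 2² = -122.45130000 eV

Photon energy: |ΔE| = |E_2 - E_3| = 68.02850000 eV

Convert to wavelength using E = hc/λ with hc = 1239.84 eV·nm:
λ = hc/E = 1239.84 eV·nm / 68.02850000 eV
λ = 18.225303 nm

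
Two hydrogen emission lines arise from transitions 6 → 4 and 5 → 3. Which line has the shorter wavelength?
5 → 3

Calculate the energy for each transition:

Transition 6 → 4:
ΔE₁ = |E_4 - E_6| = |-13.6057/4² - (-13.6057/6²)|
ΔE₁ = |-0.850356250000 - (-0.377936111111)| = 0.472420139 eV

Transition 5 → 3:
ΔE₂ = |E_3 - E_5| = |-13.6057/3² - (-13.6057/5²)|
ΔE₂ = |-1.511744444444 - (-0.544228000000)| = 0.967516444 eV

Since 0.967516444 eV > 0.472420139 eV, the transition 5 → 3 emits the more energetic photon.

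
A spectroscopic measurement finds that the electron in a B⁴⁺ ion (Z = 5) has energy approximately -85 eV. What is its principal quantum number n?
n = 2

The exact energy levels follow E_n = -13.6057 Z² / n² eV with Z = 5.

The measured value (-85 eV) is reported to only 2 significant figures, so we must test candidate n values and see which one matches to that precision.

Candidate energies:
  n = 1:  E = -13.6057 × 5² / 1² = -340.142500 eV
  n = 2:  E = -13.6057 × 5² / 2² = -85.035625 eV  ← matches
  n = 3:  E = -13.6057 × 5² / 3² = -37.793611 eV
  n = 4:  E = -13.6057 × 5² / 4² = -21.258906 eV

Checking against the measurement of -85 eV (2 sig figs), only n = 2 agrees:
E_2 = -85.035625 eV, which rounds to -85 eV ✓

Therefore n = 2.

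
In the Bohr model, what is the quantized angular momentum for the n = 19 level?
2.00e-33 J·s (or 19ℏ)

In the Bohr model, angular momentum is quantized:
L = nℏ

where ℏ = h/(2π) = 1.0546e-34 J·s

For n = 19:
L = 19 × 1.0546e-34 J·s
L = 2.00e-33 J·s

This can also be written as L = 19ℏ.
The angular momentum is an integer multiple of the reduced Planck constant.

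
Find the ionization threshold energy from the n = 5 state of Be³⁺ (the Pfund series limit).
8.707648 eV

The series limit corresponds to the transition from n = ∞ to n = 5.
This is the highest energy (shortest wavelength) transition in the Pfund series.

E_∞ = 0 eV
E_5 = -13.6057 × 4² / 5² = -8.707648 eV

Energy at series limit:
ΔE = E_∞ - E_5 = 0 - (-8.707648) = 8.707648 eV

This energy equals the ionization energy from the n = 5 state of Be³⁺.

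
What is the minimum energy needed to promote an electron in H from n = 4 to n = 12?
0.7559 eV

The energy levels of a hydrogen-like atom are E_n = -13.6057 eV / n².

Energy at n = 4: E_4 = -13.6057 / 4² = -0.8503563 eV
Energy at n = 12: E_12 = -13.6057 / 12² = -0.0944840 eV

The excitation energy is the difference:
ΔE = E_12 - E_4
ΔE = -0.0944840 - (-0.8503563)
ΔE = 0.7559 eV

Since this is positive, energy must be absorbed (photon absorption).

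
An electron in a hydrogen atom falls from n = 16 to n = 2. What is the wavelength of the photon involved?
370.29186 nm

First, find the transition energy using E_n = -13.6057 / n² eV:
E_16 = -13.6057 / 16² = -0.053147266 eV
E_2 = -13.6057 / 2² = -3.401425000 eV

Photon energy: |ΔE| = |E_2 - E_16| = 3.348277734 eV

Convert to wavelength using E = hc/λ with hc = 1239.84 eV·nm:
λ = hc/E = 1239.84 eV·nm / 3.348277734 eV
λ = 370.29186 nm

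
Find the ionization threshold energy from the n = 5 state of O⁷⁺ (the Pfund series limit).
34.830592 eV

The series limit corresponds to the transition from n = ∞ to n = 5.
This is the highest energy (shortest wavelength) transition in the Pfund series.

E_∞ = 0 eV
E_5 = -13.6057 × 8² / 5² = -34.830592 eV

Energy at series limit:
ΔE = E_∞ - E_5 = 0 - (-34.830592) = 34.830592 eV

This energy equals the ionization energy from the n = 5 state of O⁷⁺.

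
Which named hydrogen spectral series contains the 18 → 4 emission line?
Brackett series

The spectral series in hydrogen are named based on the final (lower) energy level:
- Lyman series: n_final = 1 (ultraviolet)
- Balmer series: n_final = 2 (visible/near-UV)
- Paschen series: n_final = 3 (infrared)
- Brackett series: n_final = 4 (infrared)
- Pfund series: n_final = 5 (far infrared)

Since this transition ends at n = 4, it belongs to the Brackett series.

For reference, this 18 → 4 line has photon energy
ΔE = 13.6057 eV × (1/4² - 1/18²) = 0.80836334877 eV,
corresponding to wavelength λ = hc/ΔE = 1239.84 eV·nm / 0.80836334877 eV = 1533.76573 nm in the infrared region.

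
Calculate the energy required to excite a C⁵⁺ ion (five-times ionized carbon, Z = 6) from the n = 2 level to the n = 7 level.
112.45528 eV

The energy levels of a hydrogen-like atom are E_n = -13.6057 Z² eV / n².

Energy at n = 2: E_2 = -13.6057 × 6² / 2² = -122.45130000 eV
Energy at n = 7: E_7 = -13.6057 × 6² / 7² = -9.99602449 eV

The excitation energy is the difference:
ΔE = E_7 - E_2
ΔE = -9.99602449 - (-122.45130000)
ΔE = 112.45528 eV

Since this is positive, energy must be absorbed (photon absorption).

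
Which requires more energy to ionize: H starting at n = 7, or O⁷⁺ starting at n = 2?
O⁷⁺ at n = 2 (E = -217.691200 eV)

Using E_n = -13.6057 Z² / n² eV:

H (Z = 1) at n = 7:
E = -13.6057 × 1² / 7² = -13.6057 × 1 / 49 = -0.277667347 eV

O⁷⁺ (Z = 8) at n = 2:
E = -13.6057 × 8² / 2² = -13.6057 × 64 / 4 = -217.691200000 eV

Since -217.691200000 eV < -0.277667347 eV,
O⁷⁺ at n = 2 is more tightly bound (requires more energy to ionize).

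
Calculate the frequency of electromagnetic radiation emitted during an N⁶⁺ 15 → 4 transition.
9.35869e+15 Hz

First, find the transition energy:
E_15 = -13.6057 × 7² / 15² = -2.9630191 eV
E_4 = -13.6057 × 7² / 4² = -41.6674563 eV
|ΔE| = |E_4 - E_15| = 38.7044372 eV

Convert to Joules: E = 38.7044372 eV × (1.602177 × 10⁻¹⁹ J/eV) = 6.2011359e-18 J

Using E = hf:
f = E/h = 6.2011359e-18 J / (6.62607 × 10⁻³⁴ J·s)
f = 9.35869e+15 Hz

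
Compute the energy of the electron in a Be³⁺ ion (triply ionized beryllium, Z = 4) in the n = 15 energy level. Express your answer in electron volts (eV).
-0.968 eV

The energy levels of a hydrogen-like atom are given by:
E_n = -13.6057 Z² / n² eV  (with Z = 4 for Be³⁺)

For n = 15:
E_15 = -13.6057 × 4² / 15²
E_15 = -13.6057 × 16 / 225
E_15 = -0.968 eV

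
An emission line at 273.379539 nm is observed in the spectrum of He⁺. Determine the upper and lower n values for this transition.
n = 6 → n = 3

First, find the photon energy from the wavelength (hc = 1239.84 eV·nm):
E = hc/λ = 1239.84 eV·nm / 273.379539 nm = 4.5352333 eV

The energy levels of He⁺ satisfy E_n = -13.6057 × 2² / n² eV, so an emission n_i → n_f releases
ΔE = 13.6057 × 2² × (1/n_f² − 1/n_i²) eV.

Setting ΔE equal to the photon energy:
1/n_f² − 1/n_i² = 4.5352333 / (13.6057 × 2²) = 0.083333333

Since 1/n_i² must be positive, we need 1/n_f² > 0.083333333, i.e. n_f ≤ 3. For each allowed n_f, solve n_i = (1/n_f² − 0.083333333)^(−1/2) and check whether it is a whole number:
  n_f = 1: 1/n_i² = 1.000000000 − 0.083333333 = 0.916666667 → n_i = 1.044  (not an integer) ✗
  n_f = 2: 1/n_i² = 0.250000000 − 0.083333333 = 0.166666667 → n_i = 2.449  (not an integer) ✗
  n_f = 3: 1/n_i² = 0.111111111 − 0.083333333 = 0.027777778 → n_i = 6.000  → integer, n_i = 6 ✓

Only n_f = 3 gives an integer upper level, n_i = 6.

The transition is from n = 6 to n = 3 (emission).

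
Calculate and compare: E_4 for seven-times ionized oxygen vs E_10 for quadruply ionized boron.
O⁷⁺ at n = 4 (E = -54.423 eV)

Using E_n = -13.6057 Z² / n² eV:

O⁷⁺ (Z = 8) at n = 4:
E = -13.6057 × 8² / 4² = -13.6057 × 64 / 16 = -54.422800 eV

B⁴⁺ (Z = 5) at n = 10:
E = -13.6057 × 5² / 10² = -13.6057 × 25 / 100 = -3.401425 eV

Since -54.422800 eV < -3.401425 eV,
O⁷⁺ at n = 4 is more tightly bound (requires more energy to ionize).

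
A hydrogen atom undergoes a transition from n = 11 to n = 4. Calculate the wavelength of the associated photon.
1680.1993 nm

First, find the transition energy using E_n = -13.6057 / n² eV:
E_11 = -13.6057 / 11² = -0.1124438017 eV
E_4 = -13.6057 / 4² = -0.8503562500 eV

Photon energy: |ΔE| = |E_4 - E_11| = 0.7379124483 eV

Convert to wavelength using E = hc/λ with hc = 1239.84 eV·nm:
λ = hc/E = 1239.84 eV·nm / 0.7379124483 eV
λ = 1680.1993 nm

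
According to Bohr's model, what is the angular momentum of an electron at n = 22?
2.32e-33 J·s (or 22ℏ)

In the Bohr model, angular momentum is quantized:
L = nℏ

where ℏ = h/(2π) = 1.0546e-34 J·s

For n = 22:
L = 22 × 1.0546e-34 J·s
L = 2.32e-33 J·s

This can also be written as L = 22ℏ.
The angular momentum is an integer multiple of the reduced Planck constant.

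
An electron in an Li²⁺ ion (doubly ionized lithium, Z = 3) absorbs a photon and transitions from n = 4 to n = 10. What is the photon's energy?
6.4287 eV

The energy levels of a hydrogen-like atom are E_n = -13.6057 Z² eV / n².

Energy at n = 4: E_4 = -13.6057 × 3² / 4² = -7.6532063 eV
Energy at n = 10: E_10 = -13.6057 × 3² / 10² = -1.2245130 eV

The excitation energy is the difference:
ΔE = E_10 - E_4
ΔE = -1.2245130 - (-7.6532063)
ΔE = 6.4287 eV

Since this is positive, energy must be absorbed (photon absorption).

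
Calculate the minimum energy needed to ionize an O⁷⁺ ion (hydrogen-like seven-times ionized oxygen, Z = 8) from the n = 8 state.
13.60570 eV

The ionization energy is the energy needed to remove the electron completely (n → ∞).

For a hydrogen-like ion with Z = 8, E_n = -13.6057 Z² / n² eV.

At n = 8: E_8 = -13.6057 × 8² / 8² = -13.60570000 eV
At n = ∞: E_∞ = 0 eV

Ionization energy = E_∞ - E_8 = 0 - (-13.60570000) = 13.60570000 eV
Ionization energy ≈ 13.60570 eV

This is also called the binding energy of the electron in state n = 8.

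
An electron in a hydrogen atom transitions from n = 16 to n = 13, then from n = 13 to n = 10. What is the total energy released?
0.0829 eV

The energy levels of hydrogen are E_n = -13.6057 / n² eV.

First transition (16 → 13):
ΔE₁ = |E_13 - E_16|
ΔE₁ = |-0.0805071006 - (-0.0531472656)| = 0.0273598 eV

Second transition (13 → 10):
ΔE₂ = |E_10 - E_13|
ΔE₂ = |-0.1360570000 - (-0.0805071006)| = 0.0555499 eV

Total energy released:
E_total = ΔE₁ + ΔE₂ = 0.0273598 + 0.0555499 = 0.0829 eV

Note: This equals the direct transition 16 → 10: 0.0829 eV ✓
Energy is conserved regardless of the path taken.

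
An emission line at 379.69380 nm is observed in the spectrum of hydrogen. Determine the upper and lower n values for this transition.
n = 10 → n = 2

First, find the photon energy from the wavelength (hc = 1239.84 eV·nm):
E = hc/λ = 1239.84 eV·nm / 379.69380 nm = 3.2653680 eV

The energy levels of hydrogen satisfy E_n = -13.6057 / n² eV, so an emission n_i → n_f releases
ΔE = 13.6057 × (1/n_f² − 1/n_i²) eV.

Setting ΔE equal to the photon energy:
1/n_f² − 1/n_i² = 3.2653680 / 13.6057 = 0.24000000

Since 1/n_i² must be positive, we need 1/n_f² > 0.24000000, i.e. n_f ≤ 2. For each allowed n_f, solve n_i = (1/n_f² − 0.24000000)^(−1/2) and check whether it is a whole number:
  n_f = 1: 1/n_i² = 1.00000000 − 0.24000000 = 0.76000000 → n_i = 1.147  (not an integer) ✗
  n_f = 2: 1/n_i² = 0.25000000 − 0.24000000 = 0.01000000 → n_i = 10.000  → integer, n_i = 10 ✓

Only n_f = 2 gives an integer upper level, n_i = 10.

The transition is from n = 10 to n = 2 (emission).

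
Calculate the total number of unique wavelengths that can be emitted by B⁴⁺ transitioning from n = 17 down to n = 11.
21

The electron can occupy levels n = 11, 12, ..., 17 during de-excitation — that is m = 17 - 11 + 1 = 7 distinct levels.

The number of distinct spectral lines equals the number of ways to choose 2 of these m levels (each pair gives one possible emission transition):

Number of lines = m(m-1)/2 = 7×6/2 = 21

These correspond to all possible transitions between the 7 levels:
17 → 16, 17 → 15, 17 → 14, 17 → 13, 17 → 12, 17 → 11, 16 → 15, 16 → 14...

Each transition produces a photon with a unique energy (and thus wavelength). This count does not depend on Z.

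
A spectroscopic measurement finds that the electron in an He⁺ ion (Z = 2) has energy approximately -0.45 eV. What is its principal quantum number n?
n = 11

The exact energy levels follow E_n = -13.6057 Z² / n² eV with Z = 2.

The measured value (-0.45 eV) is reported to only 2 significant figures, so we must test candidate n values and see which one matches to that precision.

Candidate energies:
  n = 9:  E = -13.6057 × 2² / 9² = -0.67189 eV
  n = 10:  E = -13.6057 × 2² / 10² = -0.54423 eV
  n = 11:  E = -13.6057 × 2² / 11² = -0.44978 eV  ← matches
  n = 12:  E = -13.6057 × 2² / 12² = -0.37794 eV
  n = 13:  E = -13.6057 × 2² / 13² = -0.32203 eV

Checking against the measurement of -0.45 eV (2 sig figs), only n = 11 agrees:
E_11 = -0.44978 eV, which rounds to -0.45 eV ✓

Therefore n = 11.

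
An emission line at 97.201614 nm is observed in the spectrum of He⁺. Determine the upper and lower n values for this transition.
n = 8 → n = 2

First, find the photon energy from the wavelength (hc = 1239.84 eV·nm):
E = hc/λ = 1239.84 eV·nm / 97.201614 nm = 12.755344 eV

The energy levels of He⁺ satisfy E_n = -13.6057 × 2² / n² eV, so an emission n_i → n_f releases
ΔE = 13.6057 × 2² × (1/n_f² − 1/n_i²) eV.

Setting ΔE equal to the photon energy:
1/n_f² − 1/n_i² = 12.755344 / (13.6057 × 2²) = 0.23437500

Since 1/n_i² must be positive, we need 1/n_f² > 0.23437500, i.e. n_f ≤ 2. For each allowed n_f, solve n_i = (1/n_f² − 0.23437500)^(−1/2) and check whether it is a whole number:
  n_f = 1: 1/n_i² = 1.00000000 − 0.23437500 = 0.76562500 → n_i = 1.143  (not an integer) ✗
  n_f = 2: 1/n_i² = 0.25000000 − 0.23437500 = 0.01562500 → n_i = 8.000  → integer, n_i = 8 ✓

Only n_f = 2 gives an integer upper level, n_i = 8.

The transition is from n = 8 to n = 2 (emission).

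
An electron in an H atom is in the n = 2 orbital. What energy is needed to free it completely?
3.4014 eV

The ionization energy is the energy needed to remove the electron completely (n → ∞).

For hydrogen, E_n = -13.6057 eV / n².

At n = 2: E_2 = -13.6057 / 2² = -3.4014250 eV
At n = ∞: E_∞ = 0 eV

Ionization energy = E_∞ - E_2 = 0 - (-3.4014250) = 3.4014250 eV
Ionization energy ≈ 3.4014 eV

This is also called the binding energy of the electron in state n = 2.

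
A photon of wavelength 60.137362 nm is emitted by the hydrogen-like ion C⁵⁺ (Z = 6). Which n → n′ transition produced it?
n = 7 → n = 4

First, find the photon energy from the wavelength (hc = 1239.84 eV·nm):
E = hc/λ = 1239.84 eV·nm / 60.137362 nm = 20.616801 eV

The energy levels of C⁵⁺ satisfy E_n = -13.6057 × 6² / n² eV, so an emission n_i → n_f releases
ΔE = 13.6057 × 6² × (1/n_f² − 1/n_i²) eV.

Setting ΔE equal to the photon energy:
1/n_f² − 1/n_i² = 20.616801 / (13.6057 × 6²) = 0.042091838

Since 1/n_i² must be positive, we need 1/n_f² > 0.042091838, i.e. n_f ≤ 4. For each allowed n_f, solve n_i = (1/n_f² − 0.042091838)^(−1/2) and check whether it is a whole number:
  n_f = 1: 1/n_i² = 1.000000000 − 0.042091838 = 0.957908162 → n_i = 1.022  (not an integer) ✗
  n_f = 2: 1/n_i² = 0.250000000 − 0.042091838 = 0.207908162 → n_i = 2.193  (not an integer) ✗
  n_f = 3: 1/n_i² = 0.111111111 − 0.042091838 = 0.069019273 → n_i = 3.806  (not an integer) ✗
  n_f = 4: 1/n_i² = 0.062500000 − 0.042091838 = 0.020408162 → n_i = 7.000  → integer, n_i = 7 ✓

Only n_f = 4 gives an integer upper level, n_i = 7.

The transition is from n = 7 to n = 4 (emission).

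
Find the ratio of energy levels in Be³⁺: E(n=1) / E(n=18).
324.000000

Using E_n = -13.6057 Z² / n² eV with Z = 4:

E_1 = -13.6057 × 4² / 1² = -217.6912 / 1 = -217.691200000000 eV
E_18 = -13.6057 × 4² / 18² = -217.6912 / 324 = -0.671886419753 eV

The ratio is:
E_1/E_18 = (-217.691200000000) / (-0.671886419753)
E_1/E_18 = (-217.6912/1) / (-217.6912/324)
E_1/E_18 = 324/1
E_1/E_18 = 324.000000
(Note: the Z² factors cancel in the ratio.)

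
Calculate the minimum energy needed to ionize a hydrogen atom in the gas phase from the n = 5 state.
0.5442 eV

The ionization energy is the energy needed to remove the electron completely (n → ∞).

For hydrogen, E_n = -13.6057 eV / n².

At n = 5: E_5 = -13.6057 / 5² = -0.5442280 eV
At n = ∞: E_∞ = 0 eV

Ionization energy = E_∞ - E_5 = 0 - (-0.5442280) = 0.5442280 eV
Ionization energy ≈ 0.5442 eV

This is also called the binding energy of the electron in state n = 5.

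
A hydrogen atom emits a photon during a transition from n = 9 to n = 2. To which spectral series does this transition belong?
Balmer series

The spectral series in hydrogen are named based on the final (lower) energy level:
- Lyman series: n_final = 1 (ultraviolet)
- Balmer series: n_final = 2 (visible/near-UV)
- Paschen series: n_final = 3 (infrared)
- Brackett series: n_final = 4 (infrared)
- Pfund series: n_final = 5 (far infrared)

Since this transition ends at n = 2, it belongs to the Balmer series.

For reference, this 9 → 2 line has photon energy
ΔE = 13.6057 eV × (1/2² - 1/9²) = 3.233453395 eV,
corresponding to wavelength λ = hc/ΔE = 1239.84 eV·nm / 3.233453395 eV = 383.44143 nm in the visible/near-UV region.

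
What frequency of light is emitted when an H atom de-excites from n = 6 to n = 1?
3.198e+15 Hz

First, find the transition energy:
E_6 = -13.6057 / 6² = -0.37793611 eV
E_1 = -13.6057 / 1² = -13.60570000 eV
|ΔE| = |E_1 - E_6| = 13.22776389 eV

Convert to Joules: E = 13.22776389 eV × (1.602177 × 10⁻¹⁹ J/eV) = 2.11932e-18 J

Using E = hf:
f = E/h = 2.11932e-18 J / (6.62607 × 10⁻³⁴ J·s)
f = 3.198e+15 Hz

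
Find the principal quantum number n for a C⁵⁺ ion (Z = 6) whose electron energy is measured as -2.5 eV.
n = 14

The exact energy levels follow E_n = -13.6057 Z² / n² eV with Z = 6.

The measured value (-2.5 eV) is reported to only 2 significant figures, so we must test candidate n values and see which one matches to that precision.

Candidate energies:
  n = 12:  E = -13.6057 × 6² / 12² = -3.40143 eV
  n = 13:  E = -13.6057 × 6² / 13² = -2.89826 eV
  n = 14:  E = -13.6057 × 6² / 14² = -2.49901 eV  ← matches
  n = 15:  E = -13.6057 × 6² / 15² = -2.17691 eV
  n = 16:  E = -13.6057 × 6² / 16² = -1.91330 eV

Checking against the measurement of -2.5 eV (2 sig figs), only n = 14 agrees:
E_14 = -2.49901 eV, which rounds to -2.5 eV ✓

Therefore n = 14.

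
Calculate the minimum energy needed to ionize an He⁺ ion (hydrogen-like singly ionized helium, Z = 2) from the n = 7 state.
1.1107 eV

The ionization energy is the energy needed to remove the electron completely (n → ∞).

For a hydrogen-like ion with Z = 2, E_n = -13.6057 Z² / n² eV.

At n = 7: E_7 = -13.6057 × 2² / 7² = -1.1106694 eV
At n = ∞: E_∞ = 0 eV

Ionization energy = E_∞ - E_7 = 0 - (-1.1106694) = 1.1106694 eV
Ionization energy ≈ 1.1107 eV

This is also called the binding energy of the electron in state n = 7.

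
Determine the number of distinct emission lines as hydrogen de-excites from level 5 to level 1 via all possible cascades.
10

The electron can occupy levels n = 1, 2, ..., 5 during de-excitation — that is m = 5 - 1 + 1 = 5 distinct levels.

The number of distinct spectral lines equals the number of ways to choose 2 of these m levels (each pair gives one possible emission transition):

Number of lines = m(m-1)/2 = 5×4/2 = 10

These correspond to all possible transitions between the 5 levels:
5 → 4, 5 → 3, 5 → 2, 5 → 1, 4 → 3, 4 → 2, 4 → 1, 3 → 2...

Each transition produces a photon with a unique energy (and thus wavelength). This count does not depend on Z.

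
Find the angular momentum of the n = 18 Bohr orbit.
1.8982e-33 J·s (or 18ℏ)

In the Bohr model, angular momentum is quantized:
L = nℏ

where ℏ = h/(2π) = 1.054572e-34 J·s

For n = 18:
L = 18 × 1.054572e-34 J·s
L = 1.8982e-33 J·s

This can also be written as L = 18ℏ.
The angular momentum is an integer multiple of the reduced Planck constant.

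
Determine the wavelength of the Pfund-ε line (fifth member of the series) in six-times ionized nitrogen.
61.99083 nm

The lines of a series are numbered from the longest wavelength (smallest ΔE) outward; the fifth line is the transition from n = n_f + 5 to n_f.
The Pfund series has all transitions ending at n_f = 5.

For N⁶⁺ (Z = 7), the fifth line (ε-line) is the jump from n = 10 to n = 5:
E_10 = -13.6057 × 7² / 10² = -6.6667930 eV
E_5 = -13.6057 × 7² / 5² = -26.6671720 eV
ΔE = E_10 - E_5 = 20.0003790 eV

λ = hc/E = 1239.84 eV·nm / 20.0003790 eV
λ = 61.99083 nm

This is the ε-line of the Pfund series in N⁶⁺.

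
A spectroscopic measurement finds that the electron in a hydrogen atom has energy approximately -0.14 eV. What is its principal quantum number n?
n = 10

The exact energy levels follow E_n = -13.6057 eV / n².

The measured value (-0.14 eV) is reported to only 2 significant figures, so we must test candidate n values and see which one matches to that precision.

Candidate energies:
  n = 8:  E = -13.6057/8² = -0.21259 eV
  n = 9:  E = -13.6057/9² = -0.16797 eV
  n = 10:  E = -13.6057/10² = -0.13606 eV  ← matches
  n = 11:  E = -13.6057/11² = -0.11244 eV
  n = 12:  E = -13.6057/12² = -0.09448 eV

Checking against the measurement of -0.14 eV (2 sig figs), only n = 10 agrees:
E_10 = -0.13606 eV, which rounds to -0.14 eV ✓

Therefore n = 10.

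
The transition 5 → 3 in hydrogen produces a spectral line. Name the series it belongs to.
Paschen series

The spectral series in hydrogen are named based on the final (lower) energy level:
- Lyman series: n_final = 1 (ultraviolet)
- Balmer series: n_final = 2 (visible/near-UV)
- Paschen series: n_final = 3 (infrared)
- Brackett series: n_final = 4 (infrared)
- Pfund series: n_final = 5 (far infrared)

Since this transition ends at n = 3, it belongs to the Paschen series.

For reference, this 5 → 3 line has photon energy
ΔE = 13.6057 eV × (1/3² - 1/5²) = 0.96751644444 eV,
corresponding to wavelength λ = hc/ΔE = 1239.84 eV·nm / 0.96751644444 eV = 1281.46659 nm in the infrared region.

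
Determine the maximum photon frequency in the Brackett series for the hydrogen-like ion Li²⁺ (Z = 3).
1.8505e+15 Hz

The series limit corresponds to the transition from n = ∞ to n = 4.
This is the highest energy (shortest wavelength) transition in the Brackett series.

E_∞ = 0 eV
E_4 = -13.6057 × 3² / 4² = -7.65320625 eV

Energy at series limit:
ΔE = E_∞ - E_4 = 0 - (-7.65320625) = 7.65320625 eV
E = 7.65320625 eV × (1.602177 × 10⁻¹⁹ J/eV) = 1.226179e-18 J
f = E/h = 1.226179e-18 J / (6.62607 × 10⁻³⁴ J·s) = 1.8505e+15 Hz

This energy equals the ionization energy from the n = 4 state of Li²⁺.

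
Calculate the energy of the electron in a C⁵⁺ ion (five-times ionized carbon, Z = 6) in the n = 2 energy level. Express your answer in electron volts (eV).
-122.451300 eV

The energy levels of a hydrogen-like atom are given by:
E_n = -13.6057 Z² / n² eV  (with Z = 6 for C⁵⁺)

For n = 2:
E_2 = -13.6057 × 6² / 2²
E_2 = -13.6057 × 36 / 4
E_2 = -122.451300 eV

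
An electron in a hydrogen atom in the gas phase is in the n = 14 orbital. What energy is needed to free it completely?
0.06942 eV

The ionization energy is the energy needed to remove the electron completely (n → ∞).

For hydrogen, E_n = -13.6057 eV / n².

At n = 14: E_14 = -13.6057 / 14² = -0.06941684 eV
At n = ∞: E_∞ = 0 eV

Ionization energy = E_∞ - E_14 = 0 - (-0.06941684) = 0.06941684 eV
Ionization energy ≈ 0.06942 eV

This is also called the binding energy of the electron in state n = 14.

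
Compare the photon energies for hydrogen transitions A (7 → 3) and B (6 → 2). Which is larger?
6 → 2

Calculate the energy for each transition:

Transition 7 → 3:
ΔE₁ = |E_3 - E_7| = |-13.6057/3² - (-13.6057/7²)|
ΔE₁ = |-1.5117444444 - (-0.2776673469)| = 1.2340771 eV

Transition 6 → 2:
ΔE₂ = |E_2 - E_6| = |-13.6057/2² - (-13.6057/6²)|
ΔE₂ = |-3.4014250000 - (-0.3779361111)| = 3.0234889 eV

Since 3.0234889 eV > 1.2340771 eV, the transition 6 → 2 emits the more energetic photon.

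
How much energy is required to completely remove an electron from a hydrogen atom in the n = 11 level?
0.11244 eV

The ionization energy is the energy needed to remove the electron completely (n → ∞).

For hydrogen, E_n = -13.6057 eV / n².

At n = 11: E_11 = -13.6057 / 11² = -0.11244380 eV
At n = ∞: E_∞ = 0 eV

Ionization energy = E_∞ - E_11 = 0 - (-0.11244380) = 0.11244380 eV
Ionization energy ≈ 0.11244 eV

This is also called the binding energy of the electron in state n = 11.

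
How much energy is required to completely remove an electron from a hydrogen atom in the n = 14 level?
0.06942 eV

The ionization energy is the energy needed to remove the electron completely (n → ∞).

For hydrogen, E_n = -13.6057 eV / n².

At n = 14: E_14 = -13.6057 / 14² = -0.06941684 eV
At n = ∞: E_∞ = 0 eV

Ionization energy = E_∞ - E_14 = 0 - (-0.06941684) = 0.06941684 eV
Ionization energy ≈ 0.06942 eV

This is also called the binding energy of the electron in state n = 14.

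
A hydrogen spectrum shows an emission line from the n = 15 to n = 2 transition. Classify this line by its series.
Balmer series

The spectral series in hydrogen are named based on the final (lower) energy level:
- Lyman series: n_final = 1 (ultraviolet)
- Balmer series: n_final = 2 (visible/near-UV)
- Paschen series: n_final = 3 (infrared)
- Brackett series: n_final = 4 (infrared)
- Pfund series: n_final = 5 (far infrared)

Since this transition ends at n = 2, it belongs to the Balmer series.

For reference, this 15 → 2 line has photon energy
ΔE = 13.6057 eV × (1/2² - 1/15²) = 3.340955222 eV,
corresponding to wavelength λ = hc/ΔE = 1239.84 eV·nm / 3.340955222 eV = 371.10345 nm in the visible/near-UV region.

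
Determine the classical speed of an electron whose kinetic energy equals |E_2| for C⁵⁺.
6.56308e+06 m/s (or 2.18921% of c)

The binding energy at n = 2 for C⁵⁺ is:
E_2 = -13.6057 × 6²/2² = -122.4513000 eV
|E_2| = 122.4513000 eV

Convert to Joules:
KE = 122.4513000 eV × (1.602177 × 10⁻¹⁹ J/eV) = 1.9618866e-17 J

Using KE = ½mv²:
v = √(2·KE/m_e)
v = √(2 × 1.9618866e-17 J / 9.10938 × 10⁻³¹ kg)
v = 6.56308e+06 m/s

This is approximately 2.18921% the speed of light.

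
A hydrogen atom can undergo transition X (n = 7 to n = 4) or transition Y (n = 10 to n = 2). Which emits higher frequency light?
10 → 2

Calculate the energy for each transition:

Transition 7 → 4:
ΔE₁ = |E_4 - E_7| = |-13.6057/4² - (-13.6057/7²)|
ΔE₁ = |-0.8503562500 - (-0.2776673469)| = 0.5726889 eV

Transition 10 → 2:
ΔE₂ = |E_2 - E_10| = |-13.6057/2² - (-13.6057/10²)|
ΔE₂ = |-3.4014250000 - (-0.1360570000)| = 3.2653680 eV

Since 3.2653680 eV > 0.5726889 eV, the transition 10 → 2 emits the more energetic photon.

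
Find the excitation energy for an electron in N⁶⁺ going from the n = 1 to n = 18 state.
664.621648 eV

The energy levels of a hydrogen-like atom are E_n = -13.6057 Z² eV / n².

Energy at n = 1: E_1 = -13.6057 × 7² / 1² = -666.679300000 eV
Energy at n = 18: E_18 = -13.6057 × 7² / 18² = -2.057652160 eV

The excitation energy is the difference:
ΔE = E_18 - E_1
ΔE = -2.057652160 - (-666.679300000)
ΔE = 664.621648 eV

Since this is positive, energy must be absorbed (photon absorption).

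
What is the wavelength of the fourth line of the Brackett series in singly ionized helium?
486.008070 nm

The lines of a series are numbered from the longest wavelength (smallest ΔE) outward; the fourth line is the transition from n = n_f + 4 to n_f.
The Brackett series has all transitions ending at n_f = 4.

For He⁺ (Z = 2), the fourth line (δ-line) is the jump from n = 8 to n = 4:
E_8 = -13.6057 × 2² / 8² = -0.8503562500 eV
E_4 = -13.6057 × 2² / 4² = -3.4014250000 eV
ΔE = E_8 - E_4 = 2.5510687500 eV

λ = hc/E = 1239.84 eV·nm / 2.5510687500 eV
λ = 486.008070 nm

This is the δ-line of the Brackett series in He⁺.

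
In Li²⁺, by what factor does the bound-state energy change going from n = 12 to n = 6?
4.000000

Using E_n = -13.6057 Z² / n² eV with Z = 3:

E_6 = -13.6057 × 3² / 6² = -122.4513 / 36 = -3.401425000000 eV
E_12 = -13.6057 × 3² / 12² = -122.4513 / 144 = -0.850356250000 eV

The ratio is:
E_6/E_12 = (-3.401425000000) / (-0.850356250000)
E_6/E_12 = (-122.4513/36) / (-122.4513/144)
E_6/E_12 = 144/36
E_6/E_12 = 4.000000
(Note: the Z² factors cancel in the ratio.)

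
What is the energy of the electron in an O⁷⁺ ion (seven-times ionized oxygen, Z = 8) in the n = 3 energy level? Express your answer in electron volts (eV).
-96.751644 eV

The energy levels of a hydrogen-like atom are given by:
E_n = -13.6057 Z² / n² eV  (with Z = 8 for O⁷⁺)

For n = 3:
E_3 = -13.6057 × 8² / 3²
E_3 = -13.6057 × 64 / 9
E_3 = -96.751644 eV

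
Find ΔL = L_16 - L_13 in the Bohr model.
3.1637e-34 J·s (or 3ℏ)

In the Bohr model, L_n = nℏ where ℏ = 1.054572e-34 J·s.

L_16 = 16ℏ = 1.687315e-33 J·s
L_13 = 13ℏ = 1.370944e-33 J·s

ΔL = L_16 - L_13 = (16 - 13)ℏ = 3ℏ
ΔL = 3 × 1.054572e-34 J·s = 3.1637e-34 J·s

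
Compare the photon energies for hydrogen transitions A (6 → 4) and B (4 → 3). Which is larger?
4 → 3

Calculate the energy for each transition:

Transition 6 → 4:
ΔE₁ = |E_4 - E_6| = |-13.6057/4² - (-13.6057/6²)|
ΔE₁ = |-0.850356250 - (-0.377936111)| = 0.472420 eV

Transition 4 → 3:
ΔE₂ = |E_3 - E_4| = |-13.6057/3² - (-13.6057/4²)|
ΔE₂ = |-1.511744444 - (-0.850356250)| = 0.661388 eV

Since 0.661388 eV > 0.472420 eV, the transition 4 → 3 emits the more energetic photon.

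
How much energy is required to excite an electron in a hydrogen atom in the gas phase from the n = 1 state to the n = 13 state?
13.53 eV

The energy levels of a hydrogen-like atom are E_n = -13.6057 eV / n².

Energy at n = 1: E_1 = -13.6057 / 1² = -13.60570 eV
Energy at n = 13: E_13 = -13.6057 / 13² = -0.08051 eV

The excitation energy is the difference:
ΔE = E_13 - E_1
ΔE = -0.08051 - (-13.60570)
ΔE = 13.53 eV

Since this is positive, energy must be absorbed (photon absorption).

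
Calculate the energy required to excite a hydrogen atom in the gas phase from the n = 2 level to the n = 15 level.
3.341 eV

The energy levels of a hydrogen-like atom are E_n = -13.6057 eV / n².

Energy at n = 2: E_2 = -13.6057 / 2² = -3.401425 eV
Energy at n = 15: E_15 = -13.6057 / 15² = -0.060470 eV

The excitation energy is the difference:
ΔE = E_15 - E_2
ΔE = -0.060470 - (-3.401425)
ΔE = 3.341 eV

Since this is positive, energy must be absorbed (photon absorption).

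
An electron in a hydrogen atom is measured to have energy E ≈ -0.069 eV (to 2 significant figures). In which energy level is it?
n = 14

The exact energy levels follow E_n = -13.6057 eV / n².

The measured value (-0.069 eV) is reported to only 2 significant figures, so we must test candidate n values and see which one matches to that precision.

Candidate energies:
  n = 12:  E = -13.6057/12² = -0.09448 eV
  n = 13:  E = -13.6057/13² = -0.08051 eV
  n = 14:  E = -13.6057/14² = -0.06942 eV  ← matches
  n = 15:  E = -13.6057/15² = -0.06047 eV
  n = 16:  E = -13.6057/16² = -0.05315 eV

Checking against the measurement of -0.069 eV (2 sig figs), only n = 14 agrees:
E_14 = -0.06942 eV, which rounds to -0.069 eV ✓

Therefore n = 14.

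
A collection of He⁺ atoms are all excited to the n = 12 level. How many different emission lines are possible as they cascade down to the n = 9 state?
6

The electron can occupy levels n = 9, 10, ..., 12 during de-excitation — that is m = 12 - 9 + 1 = 4 distinct levels.

The number of distinct spectral lines equals the number of ways to choose 2 of these m levels (each pair gives one possible emission transition):

Number of lines = m(m-1)/2 = 4×3/2 = 6

These correspond to all possible transitions between the 4 levels:
12 → 11, 12 → 10, 12 → 9, 11 → 10, 11 → 9, 10 → 9

Each transition produces a photon with a unique energy (and thus wavelength). This count does not depend on Z.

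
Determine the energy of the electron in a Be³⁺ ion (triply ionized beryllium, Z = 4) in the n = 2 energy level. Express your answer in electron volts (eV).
-54.423 eV

The energy levels of a hydrogen-like atom are given by:
E_n = -13.6057 Z² / n² eV  (with Z = 4 for Be³⁺)

For n = 2:
E_2 = -13.6057 × 4² / 2²
E_2 = -13.6057 × 16 / 4
E_2 = -54.423 eV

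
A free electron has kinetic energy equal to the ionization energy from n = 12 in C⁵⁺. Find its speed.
1.094e+06 m/s (or 0.36487% of c)

The binding energy at n = 12 for C⁵⁺ is:
E_12 = -13.6057 × 6²/12² = -3.4014250 eV
|E_12| = 3.4014250 eV

Convert to Joules:
KE = 3.4014250 eV × (1.602177 × 10⁻¹⁹ J/eV) = 5.44968e-19 J

Using KE = ½mv²:
v = √(2·KE/m_e)
v = √(2 × 5.44968e-19 J / 9.10938 × 10⁻³¹ kg)
v = 1.094e+06 m/s

This is approximately 0.36487% the speed of light.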